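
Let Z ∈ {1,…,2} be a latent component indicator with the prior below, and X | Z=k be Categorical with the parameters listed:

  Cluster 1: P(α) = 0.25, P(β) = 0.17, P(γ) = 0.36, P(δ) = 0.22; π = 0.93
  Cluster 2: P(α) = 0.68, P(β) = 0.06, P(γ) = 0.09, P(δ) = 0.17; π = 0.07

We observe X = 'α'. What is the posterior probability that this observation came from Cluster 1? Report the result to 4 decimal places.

0.8301

The responsibility of component k is w_k f_k(x) divided by Σ_j w_j f_j(x).
Categorical probabilities:
  f_1 = P(α | comp) = 0.25
  f_2 = P(α | comp) = 0.68
Multiply by the mixture weights:
  w_1·f_1 = 0.93 × 0.25 = 0.2325
  w_2·f_2 = 0.07 × 0.68 = 0.0476
Normaliser: 0.2325 + 0.0476 = 0.2801
P(Cluster 1 | data) = 0.2325 / 0.2801 ≈ 0.8301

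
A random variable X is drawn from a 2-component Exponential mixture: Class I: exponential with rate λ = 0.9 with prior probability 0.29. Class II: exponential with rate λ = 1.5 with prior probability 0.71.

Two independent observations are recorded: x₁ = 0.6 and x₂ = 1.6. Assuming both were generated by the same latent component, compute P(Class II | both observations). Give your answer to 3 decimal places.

Apply Bayes' rule: the posterior for each component is proportional to its prior times its likelihood at x.
Since both observations come from the same component, the likelihood for component k is f_k(x₁)·f_k(x₂).
  f_I = [0.524473] × [0.213235] = 0.111836
  f_II = [0.609854] × [0.136077] = 0.0829871
Multiply by the mixture weights:
  π_I·f_I = 0.29 × 0.111836 = 0.0324325
  π_II·f_II = 0.71 × 0.0829871 = 0.0589209
Sum: 0.0324325 + 0.0589209 = 0.0913533
P(Class II | x₁,x₂) = 0.0589209 / 0.0913533 ≈ 0.645

0.645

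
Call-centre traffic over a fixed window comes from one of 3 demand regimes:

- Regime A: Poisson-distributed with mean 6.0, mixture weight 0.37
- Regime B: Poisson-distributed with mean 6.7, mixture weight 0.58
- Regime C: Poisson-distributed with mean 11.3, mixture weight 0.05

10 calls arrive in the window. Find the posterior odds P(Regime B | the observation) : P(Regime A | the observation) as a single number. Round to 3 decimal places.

2.347

The posterior odds equal the prior odds times the likelihood ratio: (π_i/π_j)·(f_i(x)/f_j(x)).
Component likelihoods at x = 10 calls:
  L_A = 0.0413031
  L_B = 0.0618318
  L_C = 0.115743
0.0358625 / 0.0152821 ≈ 2.347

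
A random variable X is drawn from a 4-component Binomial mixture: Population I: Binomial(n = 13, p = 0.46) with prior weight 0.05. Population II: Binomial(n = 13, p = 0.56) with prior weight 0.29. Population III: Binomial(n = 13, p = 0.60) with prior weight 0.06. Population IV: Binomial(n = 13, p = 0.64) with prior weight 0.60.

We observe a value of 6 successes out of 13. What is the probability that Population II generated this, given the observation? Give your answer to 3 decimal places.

Apply Bayes' rule: the posterior for each component is proportional to its prior times its likelihood at x.
Component likelihoods at x = 6 successes out of 13:
  f_I = C(13,6)·0.46^6·0.54^7 = 1716·0.0094743·0.0133893 = 0.217681
  f_II = C(13,6)·0.56^6·0.44^7 = 1716·0.030841·0.00319278 = 0.168972
  f_III = C(13,6)·0.60^6·0.40^7 = 1716·0.046656·0.0016384 = 0.131173
  f_IV = C(13,6)·0.64^6·0.36^7 = 1716·0.0687195·0.000783642 = 0.0924091
Prior × likelihood for each component:
  P(Z=I)·f_I = 0.05 × 0.217681 = 0.0108841
  P(Z=II)·f_II = 0.29 × 0.168972 = 0.0490018
  P(Z=III)·f_III = 0.06 × 0.131173 = 0.00787038
  P(Z=IV)·f_IV = 0.60 × 0.0924091 = 0.0554454
Normaliser: 0.0108841 + 0.0490018 + 0.00787038 + 0.0554454 = 0.123202
Responsibility of Population II: 0.0490018 / 0.123202 ≈ 0.398

0.398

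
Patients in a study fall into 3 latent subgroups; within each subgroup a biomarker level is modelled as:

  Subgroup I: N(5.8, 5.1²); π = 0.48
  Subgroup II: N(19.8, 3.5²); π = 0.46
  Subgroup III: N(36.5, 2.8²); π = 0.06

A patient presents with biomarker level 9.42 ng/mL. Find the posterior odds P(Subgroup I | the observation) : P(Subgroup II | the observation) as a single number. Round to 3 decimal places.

45.236

Posterior odds = (w_i f_i(x)) / (w_j f_j(x)); the normalising sum cancels.
Component likelihoods at x = 9.42 ng/mL:
  f_I = (1/(5.1·√(2π)))·exp(−(9.42−5.8)²/(2·5.1²)) = 0.078224·exp(-0.25191) = 0.0608046
  f_II = (1/(3.5·√(2π)))·exp(−(9.42−19.8)²/(2·3.5²)) = 0.113984·exp(-4.39773) = 0.00140259
  f_III = (1/(2.8·√(2π)))·exp(−(9.42−36.5)²/(2·2.8²)) = 0.142479·exp(-46.76827) = 6.95909e-22
Odds = (0.48/0.46) × (0.0608046/0.00140259) = 1.04348 × 43.3515 ≈ 45.236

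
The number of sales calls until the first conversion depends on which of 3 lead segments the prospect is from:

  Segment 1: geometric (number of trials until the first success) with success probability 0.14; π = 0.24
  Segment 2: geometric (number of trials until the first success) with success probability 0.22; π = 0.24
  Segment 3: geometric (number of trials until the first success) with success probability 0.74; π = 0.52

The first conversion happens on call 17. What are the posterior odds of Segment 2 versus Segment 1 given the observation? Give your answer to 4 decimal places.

0.3295

Only the two components matter; the odds are (P(Z=i) f_i(x)) / (P(Z=j) f_j(x)).
Geometric probabilities:
  p_1 = 0.14·(1−0.14)^16 = 0.14·0.0895314 = 0.0125344
  p_2 = 0.22·(1−0.22)^16 = 0.22·0.0187721 = 0.00412987
  p_3 = 0.74·(1−0.74)^16 = 0.74·4.36087e-10 = 3.22705e-10
Posterior odds = (P(Z=2)·p_2) / (P(Z=1)·p_1) = (0.24·0.00412987) / (0.24·0.0125344) = 0.000991169 / 0.00300825 ≈ 0.3295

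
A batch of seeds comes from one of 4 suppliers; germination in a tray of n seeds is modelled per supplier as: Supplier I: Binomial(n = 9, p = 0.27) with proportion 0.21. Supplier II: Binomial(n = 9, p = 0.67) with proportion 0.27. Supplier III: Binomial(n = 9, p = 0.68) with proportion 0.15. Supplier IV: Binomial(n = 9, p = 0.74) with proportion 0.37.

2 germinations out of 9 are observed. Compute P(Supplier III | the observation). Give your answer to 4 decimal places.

Posterior ∝ prior × likelihood, so P(k | x) ∝ π_k f_k(x); normalise over all components.
Binomial probabilities:
  p_I = 0.289928
  p_II = 0.00688731
  p_III = 0.00571966
  p_IV = 0.00158336
Multiply by the mixture weights:
  π_I·p_I = 0.21 × 0.289928 = 0.0608849
  π_II·p_II = 0.27 × 0.00688731 = 0.00185957
  π_III·p_III = 0.15 × 0.00571966 = 0.000857949
  π_IV·p_IV = 0.37 × 0.00158336 = 0.000585843
Normaliser: 0.0608849 + 0.00185957 + 0.000857949 + 0.000585843 = 0.0641882
So the posterior for Supplier III is 0.000857949 / 0.0641882 ≈ 0.0134.

0.0134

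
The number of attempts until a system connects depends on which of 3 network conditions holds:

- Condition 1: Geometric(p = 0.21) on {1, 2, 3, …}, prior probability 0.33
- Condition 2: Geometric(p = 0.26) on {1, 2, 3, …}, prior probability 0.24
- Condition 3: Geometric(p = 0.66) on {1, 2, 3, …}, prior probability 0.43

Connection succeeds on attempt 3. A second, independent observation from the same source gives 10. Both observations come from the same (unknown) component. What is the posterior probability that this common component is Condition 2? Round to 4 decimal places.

0.3517

By Bayes' theorem, P(k | x) = π_k f_k(x) / Σ_j π_j f_j(x).
Since both observations come from the same component, the likelihood for component k is f_k(x₁)·f_k(x₂).
  p_1 = [0.21·(1−0.21)^2 = 0.21·0.6241 = 0.131061] × [0.0251688] = 0.00329865
  p_2 = [0.26·(1−0.26)^2 = 0.26·0.5476 = 0.142376] × [0.0173005] = 0.00246318
  p_3 = [0.66·(1−0.66)^2 = 0.66·0.1156 = 0.076296] × [4.00732e-05] = 3.05743e-06
Prior × likelihood for each component:
  π_1·p_1 = 0.33 × 0.00329865 = 0.00108856
  π_2·p_2 = 0.24 × 0.00246318 = 0.000591162
  π_3·p_3 = 0.43 × 3.05743e-06 = 1.31469e-06
Marginal: 0.00108856 + 0.000591162 + 1.31469e-06 = 0.00168103
P(Condition 2 | x) = 0.000591162 / 0.00168103 ≈ 0.3517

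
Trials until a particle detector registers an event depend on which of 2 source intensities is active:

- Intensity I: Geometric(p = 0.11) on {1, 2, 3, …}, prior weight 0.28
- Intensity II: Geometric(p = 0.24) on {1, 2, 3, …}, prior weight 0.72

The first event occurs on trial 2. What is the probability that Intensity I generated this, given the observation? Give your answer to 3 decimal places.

0.173

Apply Bayes' rule: the posterior for each component is proportional to its prior times its likelihood at x.
Component likelihoods at x = 2:
  p_I = 0.0979
  p_II = 0.1824
Unnormalised posteriors:
  w_I·p_I = 0.28 × 0.0979 = 0.027412
  w_II·p_II = 0.72 × 0.1824 = 0.131328
Sum: 0.027412 + 0.131328 = 0.15874
Responsibility of Intensity I: 0.027412 / 0.15874 ≈ 0.173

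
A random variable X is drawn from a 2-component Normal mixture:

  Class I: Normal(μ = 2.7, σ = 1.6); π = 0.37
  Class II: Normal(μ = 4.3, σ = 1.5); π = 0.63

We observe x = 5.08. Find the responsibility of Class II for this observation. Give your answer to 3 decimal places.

Posterior ∝ prior × likelihood, so P(k | x) ∝ P(Z=k) f_k(x); normalise over all components.
Normal densities:
  f_I = 0.0824742
  f_II = 0.232328
Multiply by the mixture weights:
  P(Z=I)·f_I = 0.37 × 0.0824742 = 0.0305154
  P(Z=II)·f_II = 0.63 × 0.232328 = 0.146367
Evidence: 0.0305154 + 0.146367 = 0.176882
P(Class II | the observation) ≈ 0.827

0.827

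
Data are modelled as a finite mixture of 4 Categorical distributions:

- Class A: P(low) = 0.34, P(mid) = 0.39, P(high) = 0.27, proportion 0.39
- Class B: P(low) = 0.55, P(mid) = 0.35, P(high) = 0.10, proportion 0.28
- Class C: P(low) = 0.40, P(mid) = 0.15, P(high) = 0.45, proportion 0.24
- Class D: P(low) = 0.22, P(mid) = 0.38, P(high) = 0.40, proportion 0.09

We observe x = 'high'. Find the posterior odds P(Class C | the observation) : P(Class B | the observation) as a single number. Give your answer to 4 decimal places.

Since P(k|x) ∝ P(Z=k) f_k(x), the posterior odds are P(Z=i) f_i(x) / (P(Z=j) f_j(x)).
Categorical probabilities:
  p_A = P(high | comp) = 0.27
  p_B = P(high | comp) = 0.10
  p_C = P(high | comp) = 0.45
  p_D = P(high | comp) = 0.40
Odds = (0.24/0.28) × (0.45/0.1) = 0.857143 × 4.5 ≈ 3.8571

3.8571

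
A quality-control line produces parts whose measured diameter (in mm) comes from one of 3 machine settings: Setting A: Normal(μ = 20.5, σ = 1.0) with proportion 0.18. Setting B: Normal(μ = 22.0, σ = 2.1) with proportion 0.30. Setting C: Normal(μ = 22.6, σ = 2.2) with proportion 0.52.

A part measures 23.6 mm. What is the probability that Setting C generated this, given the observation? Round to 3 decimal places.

0.663

By Bayes' theorem, P(k | x) = w_k f_k(x) / Σ_j w_j f_j(x).
Evaluate each component's likelihood at the observed value:
  p_A = (1/(1.0·√(2π)))·exp(−(23.6−20.5)²/(2·1.0²)) = 0.398942·exp(-4.80500) = 0.00326682
  p_B = (1/(2.1·√(2π)))·exp(−(23.6−22.0)²/(2·2.1²)) = 0.189973·exp(-0.29025) = 0.142114
  p_C = (1/(2.2·√(2π)))·exp(−(23.6−22.6)²/(2·2.2²)) = 0.181337·exp(-0.10331) = 0.163539
Weight by the priors:
  w_A·p_A = 0.18 × 0.00326682 = 0.000588027
  w_B·p_B = 0.30 × 0.142114 = 0.0426342
  w_C·p_C = 0.52 × 0.163539 = 0.0850405
Marginal: 0.000588027 + 0.0426342 + 0.0850405 = 0.128263
P(Setting C | x) ≈ 0.663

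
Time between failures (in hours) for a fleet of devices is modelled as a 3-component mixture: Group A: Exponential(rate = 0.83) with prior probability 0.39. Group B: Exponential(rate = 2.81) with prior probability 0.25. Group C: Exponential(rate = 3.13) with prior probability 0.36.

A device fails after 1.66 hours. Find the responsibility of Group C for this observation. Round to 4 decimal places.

0.0661

Posterior ∝ prior × likelihood, so P(k | x) ∝ π_k f_k(x); normalise over all components.
Component likelihoods at x = 1.66 hours:
  f_A = 0.20927
  f_B = 0.0264787
  f_C = 0.0173395
Multiply by the mixture weights:
  π_A·f_A = 0.39 × 0.20927 = 0.0816153
  π_B·f_B = 0.25 × 0.0264787 = 0.00661967
  π_C·f_C = 0.36 × 0.0173395 = 0.00624223
Marginal: 0.0816153 + 0.00661967 + 0.00624223 = 0.0944772
P(Group C | 1.66 hours) = 0.00624223 / 0.0944772 ≈ 0.0661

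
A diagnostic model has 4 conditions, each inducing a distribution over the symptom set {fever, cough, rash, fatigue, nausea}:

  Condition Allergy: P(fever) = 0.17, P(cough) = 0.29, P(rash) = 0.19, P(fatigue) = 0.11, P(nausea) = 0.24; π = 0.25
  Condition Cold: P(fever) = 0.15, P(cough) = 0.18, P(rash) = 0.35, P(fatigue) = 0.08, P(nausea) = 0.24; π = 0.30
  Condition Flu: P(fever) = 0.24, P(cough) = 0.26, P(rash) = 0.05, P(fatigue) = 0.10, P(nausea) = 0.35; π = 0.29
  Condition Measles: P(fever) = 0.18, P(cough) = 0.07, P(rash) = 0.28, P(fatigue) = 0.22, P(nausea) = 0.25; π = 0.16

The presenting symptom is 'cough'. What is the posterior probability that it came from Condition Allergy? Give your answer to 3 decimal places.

The responsibility of component k is w_k f_k(x) divided by Σ_j w_j f_j(x).
Evaluate each component's likelihood at the observed value:
  p_Allergy = 0.29
  p_Cold = 0.18
  p_Flu = 0.26
  p_Measles = 0.07
Multiply by the mixture weights:
  w_Allergy·p_Allergy = 0.25 × 0.29 = 0.0725
  w_Cold·p_Cold = 0.30 × 0.18 = 0.054
  w_Flu·p_Flu = 0.29 × 0.26 = 0.0754
  w_Measles·p_Measles = 0.16 × 0.07 = 0.0112
Normaliser: 0.0725 + 0.054 + 0.0754 + 0.0112 = 0.2131
P(Condition Allergy | 'cough') ≈ 0.340

0.340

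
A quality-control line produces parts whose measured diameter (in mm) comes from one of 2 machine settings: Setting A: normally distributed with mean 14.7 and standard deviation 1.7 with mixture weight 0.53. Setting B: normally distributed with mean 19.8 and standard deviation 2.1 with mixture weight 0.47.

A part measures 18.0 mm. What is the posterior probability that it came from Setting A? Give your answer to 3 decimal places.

The responsibility of component k is P(Z=k) f_k(x) divided by Σ_j P(Z=j) f_j(x).
Evaluate each component's likelihood at the observed value:
  L_A = 0.0356627
  L_B = 0.131569
Multiply by the mixture weights:
  P(Z=A)·L_A = 0.53 × 0.0356627 = 0.0189012
  P(Z=B)·L_B = 0.47 × 0.131569 = 0.0618375
Marginal: 0.0189012 + 0.0618375 = 0.0807387
So the posterior for Setting A is 0.0189012 / 0.0807387 ≈ 0.234.

0.234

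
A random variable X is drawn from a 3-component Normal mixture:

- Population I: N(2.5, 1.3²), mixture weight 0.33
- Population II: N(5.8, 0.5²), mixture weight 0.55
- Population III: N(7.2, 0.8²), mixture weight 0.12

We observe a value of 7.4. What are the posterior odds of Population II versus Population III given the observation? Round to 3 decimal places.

0.045

Only the two components matter; the odds are (π_i f_i(x)) / (π_j f_j(x)).
Evaluate each component's likelihood at the observed value:
  p_I = (1/(1.3·√(2π)))·exp(−(7.4−2.5)²/(2·1.3²)) = 0.306879·exp(-7.10355) = 0.00025231
  p_II = (1/(0.5·√(2π)))·exp(−(7.4−5.8)²/(2·0.5²)) = 0.797885·exp(-5.12000) = 0.00476818
  p_III = (1/(0.8·√(2π)))·exp(−(7.4−7.2)²/(2·0.8²)) = 0.498678·exp(-0.03125) = 0.483335
0.0026225 / 0.0580002 ≈ 0.045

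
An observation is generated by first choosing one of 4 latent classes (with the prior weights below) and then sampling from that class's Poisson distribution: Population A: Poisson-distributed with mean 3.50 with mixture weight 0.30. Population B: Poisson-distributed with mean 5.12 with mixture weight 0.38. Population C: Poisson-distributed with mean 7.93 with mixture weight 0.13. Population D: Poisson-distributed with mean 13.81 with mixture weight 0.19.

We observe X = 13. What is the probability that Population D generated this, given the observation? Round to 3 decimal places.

P(component k | x) = P(Z=k)·f_k(x) / marginal(x), where marginal(x) = Σ_j P(Z=j)·f_j(x).
Component likelihoods at x = 13:
  p_A = e^(−3.50)·3.50^13/13! = 5.73553e-05
  p_B = e^(−5.12)·5.12^13/13! = 0.00159456
  p_C = e^(−7.93)·7.93^13/13! = 0.0283345
  p_D = e^(−13.81)·13.81^13/13! = 0.107308
Multiply by the mixture weights:
  P(Z=A)·p_A = 0.30 × 5.73553e-05 = 1.72066e-05
  P(Z=B)·p_B = 0.38 × 0.00159456 = 0.000605934
  P(Z=C)·p_C = 0.13 × 0.0283345 = 0.00368349
  P(Z=D)·p_D = 0.19 × 0.107308 = 0.0203885
Marginal: 1.72066e-05 + 0.000605934 + 0.00368349 + 0.0203885 = 0.0246951
So the posterior for Population D is 0.0203885 / 0.0246951 ≈ 0.826.

0.826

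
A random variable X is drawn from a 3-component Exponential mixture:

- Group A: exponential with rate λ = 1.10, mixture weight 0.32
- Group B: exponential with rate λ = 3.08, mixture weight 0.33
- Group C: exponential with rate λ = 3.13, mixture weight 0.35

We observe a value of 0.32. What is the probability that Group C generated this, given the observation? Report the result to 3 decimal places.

0.391

Posterior ∝ prior × likelihood, so P(k | x) ∝ π_k f_k(x); normalise over all components.
Component likelihoods at x = 0.32:
  f_A = 0.773608
  f_B = 1.1495
  f_C = 1.14962
Weight by the priors:
  π_A·f_A = 0.32 × 0.773608 = 0.247555
  π_B·f_B = 0.33 × 1.1495 = 0.379336
  π_C·f_C = 0.35 × 1.14962 = 0.402368
Sum: 0.247555 + 0.379336 + 0.402368 = 1.02926
So the posterior for Group C is 0.402368 / 1.02926 ≈ 0.391.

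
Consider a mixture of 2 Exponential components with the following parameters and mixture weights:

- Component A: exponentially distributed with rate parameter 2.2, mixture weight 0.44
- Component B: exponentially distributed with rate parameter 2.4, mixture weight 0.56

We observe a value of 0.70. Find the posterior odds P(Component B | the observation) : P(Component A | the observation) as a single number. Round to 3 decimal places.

1.207

The posterior odds equal the prior odds times the likelihood ratio: (w_i/w_j)·(f_i(x)/f_j(x)).
Component likelihoods at x = 0.70:
  f_A = 0.471638
  f_B = 0.447298
Posterior odds = (w_B·f_B) / (w_A·f_A) = (0.56·0.447298) / (0.44·0.471638) = 0.250487 / 0.207521 ≈ 1.207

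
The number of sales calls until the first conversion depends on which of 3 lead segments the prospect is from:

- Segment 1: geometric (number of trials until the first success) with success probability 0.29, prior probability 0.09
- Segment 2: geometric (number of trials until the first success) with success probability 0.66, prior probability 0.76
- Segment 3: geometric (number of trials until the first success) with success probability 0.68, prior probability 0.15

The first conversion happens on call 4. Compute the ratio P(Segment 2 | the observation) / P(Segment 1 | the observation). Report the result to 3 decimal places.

Only the two components matter; the odds are (P(Z=i) f_i(x)) / (P(Z=j) f_j(x)).
Geometric probabilities:
  p_1 = 0.29·(1−0.29)^3 = 0.29·0.357911 = 0.103794
  p_2 = 0.66·(1−0.66)^3 = 0.66·0.039304 = 0.0259406
  p_3 = 0.68·(1−0.68)^3 = 0.68·0.032768 = 0.0222822
Odds = (0.76/0.09) × (0.0259406/0.103794) = 8.44444 × 0.249924 ≈ 2.110

2.110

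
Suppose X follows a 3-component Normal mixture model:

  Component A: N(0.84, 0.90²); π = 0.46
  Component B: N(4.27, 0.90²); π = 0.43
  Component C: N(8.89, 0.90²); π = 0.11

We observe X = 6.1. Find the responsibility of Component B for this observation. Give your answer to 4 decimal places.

The responsibility of component k is π_k f_k(x) divided by Σ_j π_j f_j(x).
Component likelihoods at x = 6.1:
  p_A = (1/(0.90·√(2π)))·exp(−(6.1−0.84)²/(2·0.90²)) = 0.443269·exp(-17.07877) = 1.69611e-08
  p_B = (1/(0.90·√(2π)))·exp(−(6.1−4.27)²/(2·0.90²)) = 0.443269·exp(-2.06722) = 0.0560899
  p_C = (1/(0.90·√(2π)))·exp(−(6.1−8.89)²/(2·0.90²)) = 0.443269·exp(-4.80500) = 0.0036298
Multiply by the mixture weights:
  π_A·p_A = 0.46 × 1.69611e-08 = 7.80211e-09
  π_B·p_B = 0.43 × 0.0560899 = 0.0241186
  π_C·p_C = 0.11 × 0.0036298 = 0.000399278
Denominator: 7.80211e-09 + 0.0241186 + 0.000399278 = 0.0245179
Responsibility of Component B: 0.0241186 / 0.0245179 ≈ 0.9837

0.9837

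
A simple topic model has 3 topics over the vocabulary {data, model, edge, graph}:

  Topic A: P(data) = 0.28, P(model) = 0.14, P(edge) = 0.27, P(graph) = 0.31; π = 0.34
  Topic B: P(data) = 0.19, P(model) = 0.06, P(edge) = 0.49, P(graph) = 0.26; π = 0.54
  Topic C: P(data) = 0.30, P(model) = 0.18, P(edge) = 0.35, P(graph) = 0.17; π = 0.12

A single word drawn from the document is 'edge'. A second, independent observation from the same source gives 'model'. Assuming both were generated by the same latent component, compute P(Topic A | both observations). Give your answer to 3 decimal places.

0.354

The responsibility of component k is π_k f_k(x) divided by Σ_j π_j f_j(x).
Since both observations come from the same component, the likelihood for component k is f_k(x₁)·f_k(x₂).
  L_A = [0.27] × [0.14] = 0.0378
  L_B = [0.49] × [0.06] = 0.0294
  L_C = [0.35] × [0.18] = 0.063
Multiply by the mixture weights:
  π_A·L_A = 0.34 × 0.0378 = 0.012852
  π_B·L_B = 0.54 × 0.0294 = 0.015876
  π_C·L_C = 0.12 × 0.063 = 0.00756
Sum: 0.012852 + 0.015876 + 0.00756 = 0.036288
Responsibility of Topic A: 0.012852 / 0.036288 ≈ 0.354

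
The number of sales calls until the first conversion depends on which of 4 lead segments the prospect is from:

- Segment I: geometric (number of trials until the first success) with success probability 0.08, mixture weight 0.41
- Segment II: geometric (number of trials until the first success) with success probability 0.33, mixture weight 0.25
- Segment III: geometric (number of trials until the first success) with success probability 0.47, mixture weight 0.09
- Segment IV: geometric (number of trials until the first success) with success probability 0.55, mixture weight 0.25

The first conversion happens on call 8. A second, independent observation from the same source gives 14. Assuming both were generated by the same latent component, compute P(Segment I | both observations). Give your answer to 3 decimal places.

By Bayes' theorem, P(k | x) = π_k f_k(x) / Σ_j π_j f_j(x).
Since both observations come from the same component, the likelihood for component k is f_k(x₁)·f_k(x₂).
  L_I = [0.08·(1−0.08)^7 = 0.08·0.557847 = 0.0446277] × [0.0270602] = 0.00120764
  L_II = [0.33·(1−0.33)^7 = 0.33·0.0606071 = 0.0200003] × [0.0018092] = 3.61846e-05
  L_III = [0.47·(1−0.47)^7 = 0.47·0.0117471 = 0.00552114] × [0.000122373] = 6.75637e-07
  L_IV = [0.55·(1−0.55)^7 = 0.55·0.00373669 = 0.00205518] × [1.70657e-05] = 3.50732e-08
Multiply by the mixture weights:
  π_I·L_I = 0.41 × 0.00120764 = 0.000495131
  π_II·L_II = 0.25 × 3.61846e-05 = 9.04615e-06
  π_III·L_III = 0.09 × 6.75637e-07 = 6.08073e-08
  π_IV·L_IV = 0.25 × 3.50732e-08 = 8.76831e-09
Denominator: 0.000495131 + 9.04615e-06 + 6.08073e-08 + 8.76831e-09 = 0.000504247
P(Segment I | x) ≈ 0.982

0.982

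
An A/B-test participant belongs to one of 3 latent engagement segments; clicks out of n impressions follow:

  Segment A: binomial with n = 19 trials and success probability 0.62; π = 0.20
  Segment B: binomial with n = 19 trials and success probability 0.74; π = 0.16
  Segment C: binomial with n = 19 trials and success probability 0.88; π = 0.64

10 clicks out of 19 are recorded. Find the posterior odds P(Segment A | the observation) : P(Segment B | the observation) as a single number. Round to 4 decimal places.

6.4834

The posterior odds equal the prior odds times the likelihood ratio: (P(Z=i)/P(Z=j))·(f_i(x)/f_j(x)).
Component likelihoods at x = 10 clicks out of 19:
  L_A = C(19,10)·0.62^10·0.38^9 = 92378·0.00839299·0.000165216 = 0.128097
  L_B = C(19,10)·0.74^10·0.26^9 = 92378·0.0492399·5.4295e-06 = 0.0246971
  L_C = C(19,10)·0.88^10·0.12^9 = 92378·0.278501·5.15978e-09 = 0.000132748
Odds = (0.20/0.16) × (0.128097/0.0246971) = 1.25 × 5.18671 ≈ 6.4834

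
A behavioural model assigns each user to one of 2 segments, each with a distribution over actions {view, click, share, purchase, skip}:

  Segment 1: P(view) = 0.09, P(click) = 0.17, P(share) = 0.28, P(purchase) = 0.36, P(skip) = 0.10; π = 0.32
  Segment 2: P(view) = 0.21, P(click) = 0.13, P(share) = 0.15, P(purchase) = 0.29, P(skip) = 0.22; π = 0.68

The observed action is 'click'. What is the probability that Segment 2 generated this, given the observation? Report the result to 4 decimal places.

Posterior ∝ prior × likelihood, so P(k | x) ∝ w_k f_k(x); normalise over all components.
Component likelihoods at x = 'click':
  f_1 = P(click | comp) = 0.17
  f_2 = P(click | comp) = 0.13
Multiply by the mixture weights:
  w_1·f_1 = 0.32 × 0.17 = 0.0544
  w_2·f_2 = 0.68 × 0.13 = 0.0884
Denominator: 0.0544 + 0.0884 = 0.1428
Responsibility of Segment 2: 0.0884 / 0.1428 ≈ 0.6190

0.6190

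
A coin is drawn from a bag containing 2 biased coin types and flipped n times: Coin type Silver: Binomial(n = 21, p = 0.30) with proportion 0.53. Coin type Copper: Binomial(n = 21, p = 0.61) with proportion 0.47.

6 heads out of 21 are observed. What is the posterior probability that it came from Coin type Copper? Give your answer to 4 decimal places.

Posterior ∝ prior × likelihood, so P(k | x) ∝ π_k f_k(x); normalise over all components.
Component likelihoods at x = 6 heads out of 21:
  L_Silver = C(21,6)·0.30^6·0.70^15 = 54264·0.000729·0.00474756 = 0.187806
  L_Copper = C(21,6)·0.61^6·0.39^15 = 54264·0.0515204·7.34462e-07 = 0.00205334
Unnormalised posteriors:
  π_Silver·L_Silver = 0.53 × 0.187806 = 0.0995373
  π_Copper·L_Copper = 0.47 × 0.00205334 = 0.000965068
Sum: 0.0995373 + 0.000965068 = 0.100502
Responsibility of Coin type Copper: 0.000965068 / 0.100502 ≈ 0.0096

0.0096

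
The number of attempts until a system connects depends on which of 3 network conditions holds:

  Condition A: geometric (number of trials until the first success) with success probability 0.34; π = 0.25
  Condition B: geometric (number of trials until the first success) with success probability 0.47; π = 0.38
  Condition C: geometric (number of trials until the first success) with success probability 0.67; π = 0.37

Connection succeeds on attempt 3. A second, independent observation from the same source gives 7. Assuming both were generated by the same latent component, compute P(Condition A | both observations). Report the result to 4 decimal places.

Posterior ∝ prior × likelihood, so P(k | x) ∝ w_k f_k(x); normalise over all components.
Since both observations come from the same component, the likelihood for component k is f_k(x₁)·f_k(x₂).
  f_A = [0.34·(1−0.34)^2 = 0.34·0.4356 = 0.148104] × [0.0281023] = 0.00416207
  f_B = [0.47·(1−0.47)^2 = 0.47·0.2809 = 0.132023] × [0.0104172] = 0.00137532
  f_C = [0.67·(1−0.67)^2 = 0.67·0.1089 = 0.072963] × [0.000865284] = 6.31337e-05
Multiply by the mixture weights:
  w_A·f_A = 0.25 × 0.00416207 = 0.00104052
  w_B·f_B = 0.38 × 0.00137532 = 0.00052262
  w_C·f_C = 0.37 × 6.31337e-05 = 2.33595e-05
Evidence: 0.00104052 + 0.00052262 + 2.33595e-05 = 0.0015865
P(Condition A | x₁,x₂) ≈ 0.6559

0.6559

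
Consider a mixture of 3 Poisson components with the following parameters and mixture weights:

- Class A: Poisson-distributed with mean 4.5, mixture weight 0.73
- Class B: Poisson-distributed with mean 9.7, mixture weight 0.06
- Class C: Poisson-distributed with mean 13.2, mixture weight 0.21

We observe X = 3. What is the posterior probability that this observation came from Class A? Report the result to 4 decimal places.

0.9943

By Bayes' theorem, P(k | x) = π_k f_k(x) / Σ_j π_j f_j(x).
Component likelihoods at x = 3:
  L_A = 0.168718
  L_B = 0.00932197
  L_C = 0.000709387
Weight by the priors:
  π_A·L_A = 0.73 × 0.168718 = 0.123164
  π_B·L_B = 0.06 × 0.00932197 = 0.000559318
  π_C·L_C = 0.21 × 0.000709387 = 0.000148971
Evidence: 0.123164 + 0.000559318 + 0.000148971 = 0.123872
So the posterior for Class A is 0.123164 / 0.123872 ≈ 0.9943.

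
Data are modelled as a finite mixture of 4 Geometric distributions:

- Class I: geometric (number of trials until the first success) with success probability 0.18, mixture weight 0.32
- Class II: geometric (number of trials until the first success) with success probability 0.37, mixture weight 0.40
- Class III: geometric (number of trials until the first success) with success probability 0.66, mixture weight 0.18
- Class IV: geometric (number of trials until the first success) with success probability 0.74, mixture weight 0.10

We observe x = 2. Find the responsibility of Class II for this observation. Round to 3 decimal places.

Posterior ∝ prior × likelihood, so P(k | x) ∝ P(Z=k) f_k(x); normalise over all components.
Evaluate each component's likelihood at the observed value:
  p_I = 0.1476
  p_II = 0.2331
  p_III = 0.2244
  p_IV = 0.1924
Unnormalised posteriors:
  P(Z=I)·p_I = 0.32 × 0.1476 = 0.047232
  P(Z=II)·p_II = 0.40 × 0.2331 = 0.09324
  P(Z=III)·p_III = 0.18 × 0.2244 = 0.040392
  P(Z=IV)·p_IV = 0.10 × 0.1924 = 0.01924
Evidence: 0.047232 + 0.09324 + 0.040392 + 0.01924 = 0.200104
So the posterior for Class II is 0.09324 / 0.200104 ≈ 0.466.

0.466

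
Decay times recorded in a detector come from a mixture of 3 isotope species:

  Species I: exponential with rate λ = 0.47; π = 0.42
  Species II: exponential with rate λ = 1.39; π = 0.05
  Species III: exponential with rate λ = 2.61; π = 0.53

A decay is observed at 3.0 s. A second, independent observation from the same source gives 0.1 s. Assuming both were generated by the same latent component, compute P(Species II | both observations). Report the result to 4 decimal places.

The responsibility of component k is π_k f_k(x) divided by Σ_j π_j f_j(x).
Since both observations come from the same component, the likelihood for component k is f_k(x₁)·f_k(x₂).
  L_I = [0.47·e^(−0.47·3.0) = 0.47·e^(−1.4100) = 0.114747] × [0.448421] = 0.0514551
  L_II = [1.39·e^(−1.39·3.0) = 1.39·e^(−4.1700) = 0.0214786] × [1.20962] = 0.0259809
  L_III = [2.61·e^(−2.61·3.0) = 2.61·e^(−7.8300) = 0.0010378] × [2.01043] = 0.00208643
Prior × likelihood for each component:
  π_I·L_I = 0.42 × 0.0514551 = 0.0216112
  π_II·L_II = 0.05 × 0.0259809 = 0.00129905
  π_III·L_III = 0.53 × 0.00208643 = 0.00110581
Sum: 0.0216112 + 0.00129905 + 0.00110581 = 0.024016
So the posterior for Species II is 0.00129905 / 0.024016 ≈ 0.0541.

0.0541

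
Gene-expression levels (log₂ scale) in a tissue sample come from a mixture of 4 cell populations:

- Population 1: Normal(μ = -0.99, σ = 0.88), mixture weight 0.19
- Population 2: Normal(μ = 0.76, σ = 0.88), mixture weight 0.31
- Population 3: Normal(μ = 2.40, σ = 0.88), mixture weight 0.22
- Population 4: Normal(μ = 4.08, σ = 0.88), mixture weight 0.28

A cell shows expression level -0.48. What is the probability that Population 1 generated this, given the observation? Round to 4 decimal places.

0.5809

The responsibility of component k is w_k f_k(x) divided by Σ_j w_j f_j(x).
Normal densities:
  L_1 = (1/(0.88·√(2π)))·exp(−(-0.48−-0.99)²/(2·0.88²)) = 0.453344·exp(-0.16794) = 0.38326
  L_2 = (1/(0.88·√(2π)))·exp(−(-0.48−0.76)²/(2·0.88²)) = 0.453344·exp(-0.99277) = 0.167986
  L_3 = (1/(0.88·√(2π)))·exp(−(-0.48−2.40)²/(2·0.88²)) = 0.453344·exp(-5.35537) = 0.00214101
  L_4 = (1/(0.88·√(2π)))·exp(−(-0.48−4.08)²/(2·0.88²)) = 0.453344·exp(-13.42562) = 6.69506e-07
Unnormalised posteriors:
  w_1·L_1 = 0.19 × 0.38326 = 0.0728194
  w_2·L_2 = 0.31 × 0.167986 = 0.0520757
  w_3·L_3 = 0.22 × 0.00214101 = 0.000471022
  w_4·L_4 = 0.28 × 6.69506e-07 = 1.87462e-07
Evidence: 0.0728194 + 0.0520757 + 0.000471022 + 1.87462e-07 = 0.125366
Responsibility of Population 1: 0.0728194 / 0.125366 ≈ 0.5809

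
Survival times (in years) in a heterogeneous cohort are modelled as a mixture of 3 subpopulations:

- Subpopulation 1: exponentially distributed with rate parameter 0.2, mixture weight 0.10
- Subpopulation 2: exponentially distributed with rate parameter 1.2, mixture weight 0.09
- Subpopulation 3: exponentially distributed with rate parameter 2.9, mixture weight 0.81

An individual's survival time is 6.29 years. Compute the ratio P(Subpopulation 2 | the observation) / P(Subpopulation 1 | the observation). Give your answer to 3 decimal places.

Posterior odds = (π_i f_i(x)) / (π_j f_j(x)); the normalising sum cancels.
Component likelihoods at x = 6.29 years:
  f_1 = 0.0568444
  f_2 = 0.000632596
  f_3 = 3.47082e-08
Posterior odds = (π_2·f_2) / (π_1·f_1) = (0.09·0.000632596) / (0.10·0.0568444) = 5.69336e-05 / 0.00568444 ≈ 0.010

0.010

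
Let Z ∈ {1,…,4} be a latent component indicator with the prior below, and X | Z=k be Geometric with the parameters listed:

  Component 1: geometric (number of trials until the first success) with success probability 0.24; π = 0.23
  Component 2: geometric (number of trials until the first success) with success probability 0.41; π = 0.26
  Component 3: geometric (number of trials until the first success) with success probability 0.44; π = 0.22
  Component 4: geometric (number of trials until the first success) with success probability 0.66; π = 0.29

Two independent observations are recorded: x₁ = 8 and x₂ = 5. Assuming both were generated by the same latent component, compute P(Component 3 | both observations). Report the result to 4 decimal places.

0.0849

The responsibility of component k is P(Z=k) f_k(x) divided by Σ_j P(Z=j) f_j(x).
Since both observations come from the same component, the likelihood for component k is f_k(x₁)·f_k(x₂).
  f_1 = [0.24·(1−0.24)^7 = 0.24·0.146452 = 0.0351485] × [0.0800692] = 0.00281431
  f_2 = [0.41·(1−0.41)^7 = 0.41·0.0248865 = 0.0102035] × [0.0496812] = 0.00050692
  f_3 = [0.44·(1−0.44)^7 = 0.44·0.0172709 = 0.00759922] × [0.0432718] = 0.000328832
  f_4 = [0.66·(1−0.66)^7 = 0.66·0.000525234 = 0.000346654] × [0.00881982] = 3.05743e-06
Weight by the priors:
  P(Z=1)·f_1 = 0.23 × 0.00281431 = 0.000647291
  P(Z=2)·f_2 = 0.26 × 0.00050692 = 0.000131799
  P(Z=3)·f_3 = 0.22 × 0.000328832 = 7.2343e-05
  P(Z=4)·f_4 = 0.29 × 3.05743e-06 = 8.86654e-07
Sum: 0.000647291 + 0.000131799 + 7.2343e-05 + 8.86654e-07 = 0.00085232
P(Component 3 | data) ≈ 0.0849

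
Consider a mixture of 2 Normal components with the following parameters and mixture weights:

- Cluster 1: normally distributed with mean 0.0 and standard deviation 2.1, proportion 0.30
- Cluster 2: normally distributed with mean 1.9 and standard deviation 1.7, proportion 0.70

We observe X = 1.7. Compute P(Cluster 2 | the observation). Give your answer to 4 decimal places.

P(component k | x) = P(Z=k)·f_k(x) / marginal(x), where marginal(x) = Σ_j P(Z=j)·f_j(x).
Evaluate each component's likelihood at the observed value:
  L_1 = (1/(2.1·√(2π)))·exp(−(1.7−0.0)²/(2·2.1²)) = 0.189973·exp(-0.32766) = 0.136895
  L_2 = (1/(1.7·√(2π)))·exp(−(1.7−1.9)²/(2·1.7²)) = 0.234672·exp(-0.00692) = 0.233054
Weight by the priors:
  P(Z=1)·L_1 = 0.30 × 0.136895 = 0.0410685
  P(Z=2)·L_2 = 0.70 × 0.233054 = 0.163137
Normaliser: 0.0410685 + 0.163137 = 0.204206
So the posterior for Cluster 2 is 0.163137 / 0.204206 ≈ 0.7989.

0.7989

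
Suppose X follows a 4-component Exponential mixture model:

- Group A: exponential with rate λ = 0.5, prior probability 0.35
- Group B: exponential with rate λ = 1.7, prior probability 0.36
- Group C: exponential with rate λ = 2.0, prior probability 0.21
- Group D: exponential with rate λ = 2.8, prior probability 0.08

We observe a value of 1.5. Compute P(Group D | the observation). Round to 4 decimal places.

By Bayes' theorem, P(k | x) = P(Z=k) f_k(x) / Σ_j P(Z=j) f_j(x).
Evaluate each component's likelihood at the observed value:
  p_A = 0.236183
  p_B = 0.132739
  p_C = 0.0995741
  p_D = 0.0419876
Prior × likelihood for each component:
  P(Z=A)·p_A = 0.35 × 0.236183 = 0.0826641
  P(Z=B)·p_B = 0.36 × 0.132739 = 0.047786
  P(Z=C)·p_C = 0.21 × 0.0995741 = 0.0209106
  P(Z=D)·p_D = 0.08 × 0.0419876 = 0.00335901
Sum: 0.0826641 + 0.047786 + 0.0209106 + 0.00335901 = 0.15472
So the posterior for Group D is 0.00335901 / 0.15472 ≈ 0.0217.

0.0217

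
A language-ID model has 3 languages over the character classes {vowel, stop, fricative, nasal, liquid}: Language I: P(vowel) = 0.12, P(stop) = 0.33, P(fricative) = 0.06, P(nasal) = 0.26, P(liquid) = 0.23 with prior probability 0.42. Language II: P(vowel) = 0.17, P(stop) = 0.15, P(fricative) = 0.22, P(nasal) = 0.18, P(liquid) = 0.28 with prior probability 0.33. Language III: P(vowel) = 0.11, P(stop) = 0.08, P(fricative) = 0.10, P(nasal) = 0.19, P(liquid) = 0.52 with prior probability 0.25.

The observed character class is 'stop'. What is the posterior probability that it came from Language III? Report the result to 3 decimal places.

0.096

Posterior ∝ prior × likelihood, so P(k | x) ∝ w_k f_k(x); normalise over all components.
Component likelihoods at x = 'stop':
  f_I = P(stop | comp) = 0.33
  f_II = P(stop | comp) = 0.15
  f_III = P(stop | comp) = 0.08
Unnormalised posteriors:
  w_I·f_I = 0.42 × 0.33 = 0.1386
  w_II·f_II = 0.33 × 0.15 = 0.0495
  w_III·f_III = 0.25 × 0.08 = 0.02
Marginal: 0.1386 + 0.0495 + 0.02 = 0.2081
Responsibility of Language III: 0.02 / 0.2081 ≈ 0.096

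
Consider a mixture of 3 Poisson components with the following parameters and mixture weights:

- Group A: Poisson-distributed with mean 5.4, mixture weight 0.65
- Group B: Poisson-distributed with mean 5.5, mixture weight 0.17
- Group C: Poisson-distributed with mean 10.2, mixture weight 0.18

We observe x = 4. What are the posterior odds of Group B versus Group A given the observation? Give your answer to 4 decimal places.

The posterior odds equal the prior odds times the likelihood ratio: (P(Z=i)/P(Z=j))·(f_i(x)/f_j(x)).
Component likelihoods at x = 4:
  f_A = 0.16002
  f_B = 0.155819
  f_C = 0.0167643
0.0264892 / 0.104013 ≈ 0.2547

0.2547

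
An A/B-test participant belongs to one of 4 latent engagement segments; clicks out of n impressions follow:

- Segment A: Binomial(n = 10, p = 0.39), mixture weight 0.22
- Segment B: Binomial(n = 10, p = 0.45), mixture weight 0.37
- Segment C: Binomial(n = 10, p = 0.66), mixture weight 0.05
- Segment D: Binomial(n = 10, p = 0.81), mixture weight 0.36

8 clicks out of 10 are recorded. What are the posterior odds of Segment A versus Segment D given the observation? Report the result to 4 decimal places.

The posterior odds equal the prior odds times the likelihood ratio: (π_i/π_j)·(f_i(x)/f_j(x)).
Component likelihoods at x = 8 clicks out of 10:
  p_A = 0.00896167
  p_B = 0.0228896
  p_C = 0.187293
  p_D = 0.301023
Odds = (0.22/0.36) × (0.00896167/0.301023) = 0.611111 × 0.0297707 ≈ 0.0182

0.0182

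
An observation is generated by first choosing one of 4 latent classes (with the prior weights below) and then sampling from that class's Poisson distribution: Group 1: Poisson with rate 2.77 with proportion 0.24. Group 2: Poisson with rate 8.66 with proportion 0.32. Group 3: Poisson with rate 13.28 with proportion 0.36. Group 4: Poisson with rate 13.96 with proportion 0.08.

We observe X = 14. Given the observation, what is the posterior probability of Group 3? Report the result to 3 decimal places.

0.688

By Bayes' theorem, P(k | x) = π_k f_k(x) / Σ_j π_j f_j(x).
Poisson probabilities:
  p_1 = e^(−2.77)·2.77^14/14! = 1.12542e-06
  p_2 = e^(−8.66)·8.66^14/14! = 0.026537
  p_3 = e^(−13.28)·13.28^14/14! = 0.103976
  p_4 = e^(−13.96)·13.96^14/14! = 0.105983
Multiply by the mixture weights:
  π_1·p_1 = 0.24 × 1.12542e-06 = 2.701e-07
  π_2·p_2 = 0.32 × 0.026537 = 0.00849184
  π_3·p_3 = 0.36 × 0.103976 = 0.0374314
  π_4·p_4 = 0.08 × 0.105983 = 0.00847865
Sum: 2.701e-07 + 0.00849184 + 0.0374314 + 0.00847865 = 0.0544022
Responsibility of Group 3: 0.0374314 / 0.0544022 ≈ 0.688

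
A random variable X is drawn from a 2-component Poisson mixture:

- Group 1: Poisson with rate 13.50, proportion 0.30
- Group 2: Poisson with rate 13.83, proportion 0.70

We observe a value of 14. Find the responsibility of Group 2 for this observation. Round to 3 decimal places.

0.702

Posterior ∝ prior × likelihood, so P(k | x) ∝ π_k f_k(x); normalise over all components.
Poisson probabilities:
  p_1 = 0.105024
  p_2 = 0.105879
Weight by the priors:
  π_1·p_1 = 0.30 × 0.105024 = 0.0315072
  π_2·p_2 = 0.70 × 0.105879 = 0.0741152
Marginal: 0.0315072 + 0.0741152 = 0.105622
Responsibility of Group 2: 0.0741152 / 0.105622 ≈ 0.702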